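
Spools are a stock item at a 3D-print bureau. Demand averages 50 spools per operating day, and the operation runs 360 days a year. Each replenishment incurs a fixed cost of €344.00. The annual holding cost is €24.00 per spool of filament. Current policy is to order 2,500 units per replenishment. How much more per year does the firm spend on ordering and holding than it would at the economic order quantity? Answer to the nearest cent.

Annual demand D = 50 × 360 = 18,000.
EOQ = √(2DS/H) = √(2 × 18,000 × 344 / 24) ≈ 718.33.
Cost at Q* = (D/Q*)S + (Q*/2)H = √(2DSH) ≈ €17,239.95.
Cost at Q = 2,500: (18,000/2,500)×344 + (2,500/2)×24 = €2,476.80 + €30,000.00 = €32,476.80.
Excess = €32,476.80 − €17,239.95 = €15,236.85.

Extra cost ≈ €15,236.85 per year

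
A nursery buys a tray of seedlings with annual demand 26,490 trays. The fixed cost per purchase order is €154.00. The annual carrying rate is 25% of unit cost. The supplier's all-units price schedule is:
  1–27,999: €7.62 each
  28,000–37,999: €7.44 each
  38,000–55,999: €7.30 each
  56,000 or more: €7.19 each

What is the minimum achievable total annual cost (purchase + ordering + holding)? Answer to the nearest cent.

Holding cost per unit per year at price C is H = 0.25·C.
For each price level, check whether its EOQ is feasible; otherwise the best quantity at that price is the breakpoint.
EOQ at €7.62 = 2069.5 (feasible in tier 1): TC = 26,490×€7.62 + (26,490/2069.5)×154 + (2069.5/2)×0.25×€7.62 = €205,796.23.
EOQ at €7.44 = 2094.4 < 28000, so use break Q=28000: TC = 26,490×€7.44 + (26,490/28000.0)×154 + (28000.0/2)×0.25×€7.44 = €223,271.30.
EOQ at €7.30 = 2114.4 < 38000, so use break Q=38000: TC = 26,490×€7.30 + (26,490/38000.0)×154 + (38000.0/2)×0.25×€7.30 = €228,159.35.
EOQ at €7.19 = 2130.5 < 56000, so use break Q=56000: TC = 26,490×€7.19 + (26,490/56000.0)×154 + (56000.0/2)×0.25×€7.19 = €240,865.95.
Lowest total cost among the candidates is at Q = 2069.5.

TC* ≈ €205,796.23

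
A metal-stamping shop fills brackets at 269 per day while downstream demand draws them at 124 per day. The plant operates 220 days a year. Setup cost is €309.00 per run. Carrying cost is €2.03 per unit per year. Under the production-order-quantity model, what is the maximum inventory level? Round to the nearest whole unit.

Annual demand D = 124 × 220 = 27,280.
Production build-up factor (1 − d/p) = 1 − 124/269 = 0.5390.
Q* = √(2DS / (H(1 − d/p))) = √(2 × 27,280 × 309 / (2.03 × 0.5390)).
= √(16,859,040 / 1.0942) ≈ 3925.189.
Maximum inventory = Q*(1 − d/p) = 3925.189 × 0.5390 ≈ 2115.808.

I_max ≈ 2,116 brackets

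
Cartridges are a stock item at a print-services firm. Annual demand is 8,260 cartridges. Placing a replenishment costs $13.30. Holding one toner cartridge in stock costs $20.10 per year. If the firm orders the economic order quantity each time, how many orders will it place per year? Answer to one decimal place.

N ≈ 79.0 orders per year

EOQ = √(2DS/H) = √(2 × 8,260 × 13.3 / 20.1) ≈ 104.55.
Orders per year = D / Q* = 8,260 / 104.55 ≈ 79.004.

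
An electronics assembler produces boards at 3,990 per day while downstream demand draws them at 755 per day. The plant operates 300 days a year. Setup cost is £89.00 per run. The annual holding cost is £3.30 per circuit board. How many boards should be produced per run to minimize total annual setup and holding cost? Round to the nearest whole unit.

Annual demand D = 755 × 300 = 226,500.
Production build-up factor (1 − d/p) = 1 − 755/3,990 = 0.8108.
Q* = √(2DS / (H(1 − d/p))) = √(2 × 226,500 × 89 / (3.3 × 0.8108)).
= √(40,317,000 / 2.6756) ≈ 3881.829.

Q* ≈ 3,882 boards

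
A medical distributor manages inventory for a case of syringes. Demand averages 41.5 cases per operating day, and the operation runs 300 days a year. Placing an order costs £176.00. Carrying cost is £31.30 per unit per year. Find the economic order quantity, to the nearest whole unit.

Annual demand D = 41.5 × 300 = 12,450.
EOQ = √(2DS / H) = √(2 × 12,450 × 176 / 31.3).
= √(4,382,400 / 31.3) = √140,012.7796 ≈ 374.183.

Q* ≈ 374 cases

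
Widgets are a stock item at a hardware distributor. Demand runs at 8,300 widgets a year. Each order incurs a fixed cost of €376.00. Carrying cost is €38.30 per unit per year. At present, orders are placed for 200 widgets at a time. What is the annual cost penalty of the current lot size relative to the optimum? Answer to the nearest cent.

Extra cost ≈ €3,972.65 per year

EOQ = √(2DS/H) = √(2 × 8,300 × 376 / 38.3) ≈ 403.69.
Cost at Q* = (D/Q*)S + (Q*/2)H = √(2DSH) ≈ €15,461.35.
Cost at Q = 200: (8,300/200)×376 + (200/2)×38.3 = €15,604.00 + €3,830.00 = €19,434.00.
Excess = €19,434.00 − €15,461.35 = €3,972.65.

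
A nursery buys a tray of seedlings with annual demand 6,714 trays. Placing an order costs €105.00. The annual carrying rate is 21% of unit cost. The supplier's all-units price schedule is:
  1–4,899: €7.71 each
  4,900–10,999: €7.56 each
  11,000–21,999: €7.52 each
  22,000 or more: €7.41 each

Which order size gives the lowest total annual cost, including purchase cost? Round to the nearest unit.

Holding cost per unit per year at price C is H = 0.21·C.
Evaluate total cost at each tier's feasible EOQ or, if the EOQ is below the tier, at the tier's minimum quantity.
EOQ at €7.71 = 933.2 (feasible in tier 1): TC = 6,714×€7.71 + (6,714/933.2)×105 + (933.2/2)×0.21×€7.71 = €53,275.84.
EOQ at €7.56 = 942.4 < 4900, so use break Q=4900: TC = 6,714×€7.56 + (6,714/4900.0)×105 + (4900.0/2)×0.21×€7.56 = €54,791.33.
EOQ at €7.52 = 944.9 < 11000, so use break Q=11000: TC = 6,714×€7.52 + (6,714/11000.0)×105 + (11000.0/2)×0.21×€7.52 = €59,238.97.
EOQ at €7.41 = 951.9 < 22000, so use break Q=22000: TC = 6,714×€7.41 + (6,714/22000.0)×105 + (22000.0/2)×0.21×€7.41 = €66,899.88.
Lowest total cost is €53,275.84 at Q = 933.2.

Q* ≈ 933 trays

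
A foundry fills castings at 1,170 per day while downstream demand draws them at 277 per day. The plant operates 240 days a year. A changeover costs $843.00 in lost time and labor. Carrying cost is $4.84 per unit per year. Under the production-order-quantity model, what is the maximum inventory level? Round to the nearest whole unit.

Annual demand D = 277 × 240 = 66,480.
Production build-up factor (1 − d/p) = 1 − 277/1,170 = 0.7632.
Q* = √(2DS / (H(1 − d/p))) = √(2 × 66,480 × 843 / (4.84 × 0.7632)).
= √(112,085,280 / 3.6941) ≈ 5508.316.
Maximum inventory = Q*(1 − d/p) = 5508.316 × 0.7632 ≈ 4204.210.

I_max ≈ 4,204 castings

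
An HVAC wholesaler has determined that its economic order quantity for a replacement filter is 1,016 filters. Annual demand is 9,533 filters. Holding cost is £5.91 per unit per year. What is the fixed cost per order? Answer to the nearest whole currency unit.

S ≈ £320

Squaring Q* = √(2DS/H) gives Q*² = 2DS/H.
From Q* = √(2DS/H): S = Q*²H / (2D) = 1,016² × 5.91 / (2 × 9,533) = 319.9745.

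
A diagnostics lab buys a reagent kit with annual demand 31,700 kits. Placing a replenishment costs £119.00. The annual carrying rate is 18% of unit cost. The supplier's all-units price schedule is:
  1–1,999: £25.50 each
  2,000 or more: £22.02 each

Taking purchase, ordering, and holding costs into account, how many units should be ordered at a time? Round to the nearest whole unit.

Holding cost per unit per year at price C is H = 0.18·C.
For each price level, check whether its EOQ is feasible; otherwise the best quantity at that price is the breakpoint.
EOQ at £25.50 = 1282.1 (feasible in tier 1): TC = 31,700×£25.50 + (31,700/1282.1)×119 + (1282.1/2)×0.18×£25.50 = £814,234.70.
EOQ at £22.02 = 1379.7 < 2000, so use break Q=2000: TC = 31,700×£22.02 + (31,700/2000.0)×119 + (2000.0/2)×0.18×£22.02 = £703,883.75.
Lowest total cost is £703,883.75 at Q = 2000.0.

Q* ≈ 2,000 kits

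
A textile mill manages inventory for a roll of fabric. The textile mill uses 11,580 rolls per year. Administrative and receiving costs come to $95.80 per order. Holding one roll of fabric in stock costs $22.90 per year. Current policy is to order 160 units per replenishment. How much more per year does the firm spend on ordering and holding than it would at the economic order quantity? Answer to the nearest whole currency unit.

EOQ = √(2DS/H) = √(2 × 11,580 × 95.8 / 22.9) ≈ 311.27.
Cost at Q* = (D/Q*)S + (Q*/2)H = √(2DSH) ≈ $7,128.03.
Cost at Q = 160: (11,580/160)×95.8 + (160/2)×22.9 = $6,933.52 + $1,832.00 = $8,765.52.
Excess = $8,765.52 − $7,128.03 = $1,637.49.

Extra cost ≈ $1,637 per year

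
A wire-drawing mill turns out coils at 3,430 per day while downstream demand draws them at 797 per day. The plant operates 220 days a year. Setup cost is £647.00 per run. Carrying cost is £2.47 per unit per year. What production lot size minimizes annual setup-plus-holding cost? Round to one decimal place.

Q* ≈ 10,939.1 coils

Annual demand D = 797 × 220 = 175,340.
Production build-up factor (1 − d/p) = 1 − 797/3,430 = 0.7676.
Q* = √(2DS / (H(1 − d/p))) = √(2 × 175,340 × 647 / (2.47 × 0.7676)).
= √(226,889,960 / 1.8961) ≈ 10939.080.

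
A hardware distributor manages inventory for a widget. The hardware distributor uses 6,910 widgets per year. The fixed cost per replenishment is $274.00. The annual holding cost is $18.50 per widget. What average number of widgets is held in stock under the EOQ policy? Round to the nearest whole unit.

Average inventory ≈ 226 widgets

Q* = √(2DS/H) = √(2 × 6,910 × 274 / 18.5) ≈ 452.42.
Average inventory = Q*/2 ≈ 452.42 / 2 = 226.211.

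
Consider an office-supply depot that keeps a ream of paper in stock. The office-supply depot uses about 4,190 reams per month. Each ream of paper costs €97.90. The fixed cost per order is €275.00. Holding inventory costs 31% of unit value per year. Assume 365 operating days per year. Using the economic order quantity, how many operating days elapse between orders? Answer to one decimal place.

T ≈ 6.9 days

Annual demand D = 4,190 × 12 = 50,280.
Holding cost H = 0.31 × €97.90 = €30.3490 per unit per year.
EOQ = √(2DS/H) = √(2 × 50,280 × 275 / 30.349) ≈ 954.57.
Cycle time = Q*/D × 365 = 954.57 / 50,280 × 365 ≈ 6.930 days.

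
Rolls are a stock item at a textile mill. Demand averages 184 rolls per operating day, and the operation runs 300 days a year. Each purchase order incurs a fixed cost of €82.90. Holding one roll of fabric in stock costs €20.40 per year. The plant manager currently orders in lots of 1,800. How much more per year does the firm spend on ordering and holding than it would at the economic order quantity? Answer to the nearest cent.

Extra cost ≈ €7,238.30 per year

Annual demand D = 184 × 300 = 55,200.
EOQ = √(2DS/H) = √(2 × 55,200 × 82.9 / 20.4) ≈ 669.80.
Cost at Q* = (D/Q*)S + (Q*/2)H = √(2DSH) ≈ €13,663.97.
Cost at Q = 1,800: (55,200/1,800)×82.9 + (1,800/2)×20.4 = €2,542.27 + €18,360.00 = €20,902.27.
Excess = €20,902.27 − €13,663.97 = €7,238.30.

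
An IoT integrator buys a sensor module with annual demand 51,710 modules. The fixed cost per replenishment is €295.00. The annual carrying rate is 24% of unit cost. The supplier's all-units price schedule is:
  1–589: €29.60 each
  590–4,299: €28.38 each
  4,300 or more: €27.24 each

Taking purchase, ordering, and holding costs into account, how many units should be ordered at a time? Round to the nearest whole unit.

Holding cost per unit per year at price C is H = 0.24·C.
For each price level, check whether its EOQ is feasible; otherwise the best quantity at that price is the breakpoint.
Tier 1 (€29.60): EOQ = 2072.3 exceeds tier's upper bound 589, so this tier is dominated.
EOQ at €28.38 = 2116.4 (feasible in tier 2): TC = 51,710×€28.38 + (51,710/2116.4)×295 + (2116.4/2)×0.24×€28.38 = €1,481,945.15.
EOQ at €27.24 = 2160.3 < 4300, so use break Q=4300: TC = 51,710×€27.24 + (51,710/4300.0)×295 + (4300.0/2)×0.24×€27.24 = €1,426,183.79.
Lowest total cost is €1,426,183.79 at Q = 4300.0.

Q* ≈ 4,300 modules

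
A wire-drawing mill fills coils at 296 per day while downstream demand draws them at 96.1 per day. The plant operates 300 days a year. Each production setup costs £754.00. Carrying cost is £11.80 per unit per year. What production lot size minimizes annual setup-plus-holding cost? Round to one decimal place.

Q* ≈ 2,335.7 coils

Annual demand D = 96.1 × 300 = 28,830.
Production build-up factor (1 − d/p) = 1 − 96.1/296 = 0.6753.
Q* = √(2DS / (H(1 − d/p))) = √(2 × 28,830 × 754 / (11.8 × 0.6753)).
= √(43,475,640 / 7.969) ≈ 2335.724.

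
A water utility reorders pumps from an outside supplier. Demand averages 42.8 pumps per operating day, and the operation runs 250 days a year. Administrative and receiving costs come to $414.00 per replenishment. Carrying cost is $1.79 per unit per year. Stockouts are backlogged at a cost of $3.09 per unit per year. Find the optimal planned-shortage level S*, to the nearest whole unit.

S* ≈ 1,026 pumps

Annual demand D = 42.8 × 250 = 10,700.
With planned backorders, Q* = √(2DS/H) · √((H+B)/B).
√(2DS/H) = √(2 × 10,700 × 414 / 1.79) = 2224.747.
√((H+B)/B) = √((1.79+3.09)/3.09) = 1.2567.
Q* ≈ 2795.833.
S* = Q* · H/(H+B) = 2795.833 × 1.79/4.88 ≈ 1025.521.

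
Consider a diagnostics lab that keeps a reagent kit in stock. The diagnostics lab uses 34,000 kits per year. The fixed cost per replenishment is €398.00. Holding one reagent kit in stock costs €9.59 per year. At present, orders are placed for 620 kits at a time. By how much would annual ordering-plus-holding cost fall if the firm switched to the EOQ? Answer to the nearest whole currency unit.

EOQ = √(2DS/H) = √(2 × 34,000 × 398 / 9.59) ≈ 1679.91.
Cost at Q* = (D/Q*)S + (Q*/2)H = √(2DSH) ≈ €16,110.36.
Cost at Q = 620: (34,000/620)×398 + (620/2)×9.59 = €21,825.81 + €2,972.90 = €24,798.71.
Excess = €24,798.71 − €16,110.36 = €8,688.34.

Extra cost ≈ €8,688 per year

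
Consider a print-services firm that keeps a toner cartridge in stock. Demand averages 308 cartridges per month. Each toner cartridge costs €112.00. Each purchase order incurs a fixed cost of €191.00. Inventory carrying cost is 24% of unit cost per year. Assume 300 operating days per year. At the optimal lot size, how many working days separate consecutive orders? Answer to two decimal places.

Annual demand D = 308 × 12 = 3,696.
Holding cost H = 0.24 × €112.00 = €26.8800 per unit per year.
The optimal lot size = √(2DS/H) = √(2 × 3,696 × 191 / 26.88) ≈ 229.18.
Cycle time = Q*/D × 300 = 229.18 / 3,696 × 300 ≈ 18.603 days.

T ≈ 18.60 days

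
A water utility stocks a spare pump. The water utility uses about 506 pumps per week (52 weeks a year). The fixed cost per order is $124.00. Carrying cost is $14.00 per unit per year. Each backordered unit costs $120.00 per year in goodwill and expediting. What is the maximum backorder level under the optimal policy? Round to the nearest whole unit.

Annual demand D = 506 × 52 = 26,312.
With planned backorders, Q* = √(2DS/H) · √((H+B)/B).
√(2DS/H) = √(2 × 26,312 × 124 / 14) = 682.714.
√((H+B)/B) = √((14+120)/120) = 1.0567.
Q* ≈ 721.441.
S* = Q* · H/(H+B) = 721.441 × 14/134 ≈ 75.374.

S* ≈ 75 pumps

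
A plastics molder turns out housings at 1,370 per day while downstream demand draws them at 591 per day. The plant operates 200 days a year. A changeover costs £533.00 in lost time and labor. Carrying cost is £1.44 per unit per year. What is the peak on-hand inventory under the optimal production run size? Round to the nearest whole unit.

Annual demand D = 591 × 200 = 118,200.
Production build-up factor (1 − d/p) = 1 − 591/1,370 = 0.5686.
Q* = √(2DS / (H(1 − d/p))) = √(2 × 118,200 × 533 / (1.44 × 0.5686)).
= √(126,001,200 / 0.8188) ≈ 12405.025.
Maximum inventory = Q*(1 − d/p) = 12405.025 × 0.5686 ≈ 7053.660.

I_max ≈ 7,054 housings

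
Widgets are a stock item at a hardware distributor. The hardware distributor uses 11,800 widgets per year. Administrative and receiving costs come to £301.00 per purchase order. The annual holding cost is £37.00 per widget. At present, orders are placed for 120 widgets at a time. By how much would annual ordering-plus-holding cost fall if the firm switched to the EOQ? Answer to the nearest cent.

EOQ = √(2DS/H) = √(2 × 11,800 × 301 / 37) ≈ 438.17.
Cost at Q* = (D/Q*)S + (Q*/2)H = √(2DSH) ≈ £16,212.13.
Cost at Q = 120: (11,800/120)×301 + (120/2)×37 = £29,598.33 + £2,220.00 = £31,818.33.
Excess = £31,818.33 − £16,212.13 = £15,606.20.

Extra cost ≈ £15,606.20 per year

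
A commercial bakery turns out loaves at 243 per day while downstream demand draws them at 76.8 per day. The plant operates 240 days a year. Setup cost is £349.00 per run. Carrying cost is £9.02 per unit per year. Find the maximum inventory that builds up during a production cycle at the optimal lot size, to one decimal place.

I_max ≈ 987.7 loaves

Annual demand D = 76.8 × 240 = 18,432.
Production build-up factor (1 − d/p) = 1 − 76.8/243 = 0.6840.
Q* = √(2DS / (H(1 − d/p))) = √(2 × 18,432 × 349 / (9.02 × 0.6840)).
= √(12,865,536 / 6.1692) ≈ 1444.103.
Maximum inventory = Q*(1 − d/p) = 1444.103 × 0.6840 ≈ 987.695.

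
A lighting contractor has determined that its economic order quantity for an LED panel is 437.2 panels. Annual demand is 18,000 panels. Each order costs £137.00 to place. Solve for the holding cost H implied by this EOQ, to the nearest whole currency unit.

The basic EOQ model gives Q* = √(2DS/H); rearrange for the unknown.
From Q* = √(2DS/H): H = 2DS / Q*² = 2 × 18,000 × 137 / 437.2² = 25.8026.

H ≈ £26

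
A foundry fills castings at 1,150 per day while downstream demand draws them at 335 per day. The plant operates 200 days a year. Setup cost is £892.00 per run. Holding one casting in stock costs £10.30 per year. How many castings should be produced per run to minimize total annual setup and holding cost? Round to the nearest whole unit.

Annual demand D = 335 × 200 = 67,000.
Production build-up factor (1 − d/p) = 1 − 335/1,150 = 0.7087.
Q* = √(2DS / (H(1 − d/p))) = √(2 × 67,000 × 892 / (10.3 × 0.7087)).
= √(119,528,000 / 7.2996) ≈ 4046.563.

Q* ≈ 4,047 castings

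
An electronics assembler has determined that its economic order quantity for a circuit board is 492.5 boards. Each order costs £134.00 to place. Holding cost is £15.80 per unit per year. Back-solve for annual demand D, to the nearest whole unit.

The basic EOQ model gives Q* = √(2DS/H); rearrange for the unknown.
From Q* = √(2DS/H): D = Q*²H / (2S) = 492.5² × 15.8 / (2 × 134) = 14299.958.

D ≈ 14,300 boards per year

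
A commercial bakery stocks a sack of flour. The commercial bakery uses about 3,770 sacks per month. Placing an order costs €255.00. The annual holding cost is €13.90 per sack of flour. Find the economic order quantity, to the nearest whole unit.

Q* ≈ 1,288 sacks

Annual demand D = 3,770 × 12 = 45,240.
EOQ = √(2DS / H) = √(2 × 45,240 × 255 / 13.9).
= √(23,072,400 / 13.9) = √1,659,884.8921 ≈ 1288.365.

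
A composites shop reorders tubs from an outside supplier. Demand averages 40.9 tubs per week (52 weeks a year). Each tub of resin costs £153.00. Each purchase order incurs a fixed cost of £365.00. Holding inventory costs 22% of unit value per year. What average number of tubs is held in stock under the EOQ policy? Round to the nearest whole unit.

Annual demand D = 40.9 × 52 = 2,126.8.
Holding cost H = 0.22 × £153.00 = £33.6600 per unit per year.
EOQ = √(2DS/H) = √(2 × 2,126.8 × 365 / 33.66) ≈ 214.77.
Average inventory = Q*/2 ≈ 214.77 / 2 = 107.384.

Average inventory ≈ 107 tubs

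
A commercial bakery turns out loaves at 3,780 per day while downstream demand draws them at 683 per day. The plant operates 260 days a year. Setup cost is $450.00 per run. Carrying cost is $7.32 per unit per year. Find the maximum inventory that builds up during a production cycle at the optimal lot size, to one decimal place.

Annual demand D = 683 × 260 = 177,580.
Production build-up factor (1 − d/p) = 1 − 683/3,780 = 0.8193.
Q* = √(2DS / (H(1 − d/p))) = √(2 × 177,580 × 450 / (7.32 × 0.8193)).
= √(159,822,000 / 5.9974) ≈ 5162.238.
Maximum inventory = Q*(1 − d/p) = 5162.238 × 0.8193 ≈ 4229.485.

I_max ≈ 4,229.5 loaves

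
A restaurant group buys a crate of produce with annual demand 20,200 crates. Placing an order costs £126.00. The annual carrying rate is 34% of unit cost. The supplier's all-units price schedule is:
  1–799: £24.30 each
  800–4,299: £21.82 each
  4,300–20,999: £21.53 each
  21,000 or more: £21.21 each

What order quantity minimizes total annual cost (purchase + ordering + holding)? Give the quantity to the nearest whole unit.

Holding cost per unit per year at price C is H = 0.34·C.
Candidates are each tier's EOQ (if it falls in that tier) and each price-break quantity.
EOQ at £24.30 = 784.9 (feasible in tier 1): TC = 20,200×£24.30 + (20,200/784.9)×126 + (784.9/2)×0.34×£24.30 = £497,345.13.
EOQ at £21.82 = 828.3 (feasible in tier 2): TC = 20,200×£21.82 + (20,200/828.3)×126 + (828.3/2)×0.34×£21.82 = £446,909.30.
EOQ at £21.53 = 833.9 < 4300, so use break Q=4300: TC = 20,200×£21.53 + (20,200/4300.0)×126 + (4300.0/2)×0.34×£21.53 = £451,236.34.
EOQ at £21.21 = 840.2 < 21000, so use break Q=21000: TC = 20,200×£21.21 + (20,200/21000.0)×126 + (21000.0/2)×0.34×£21.21 = £504,282.90.
Lowest total cost is £446,909.30 at Q = 828.3.

Q* ≈ 828 crates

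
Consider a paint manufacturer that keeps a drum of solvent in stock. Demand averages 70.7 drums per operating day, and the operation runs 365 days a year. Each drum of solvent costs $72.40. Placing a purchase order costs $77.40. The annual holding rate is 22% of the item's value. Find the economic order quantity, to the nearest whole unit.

Annual demand D = 70.7 × 365 = 25,805.5.
Holding cost H = 0.22 × $72.40 = $15.9280 per unit per year.
EOQ = √(2DS / H) = √(2 × 25,805.5 × 77.4 / 15.928).
= √(3,994,691.4 / 15.928) = √250,796.7981 ≈ 500.796.

Q* ≈ 501 drums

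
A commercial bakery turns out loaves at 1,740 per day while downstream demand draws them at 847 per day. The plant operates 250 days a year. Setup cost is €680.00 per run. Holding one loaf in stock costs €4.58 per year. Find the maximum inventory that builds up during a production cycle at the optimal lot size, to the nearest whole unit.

I_max ≈ 5,681 loaves

Annual demand D = 847 × 250 = 211,750.
Production build-up factor (1 − d/p) = 1 − 847/1,740 = 0.5132.
Q* = √(2DS / (H(1 − d/p))) = √(2 × 211,750 × 680 / (4.58 × 0.5132)).
= √(287,980,000 / 2.3505) ≈ 11068.718.
Maximum inventory = Q*(1 − d/p) = 11068.718 × 0.5132 ≈ 5680.670.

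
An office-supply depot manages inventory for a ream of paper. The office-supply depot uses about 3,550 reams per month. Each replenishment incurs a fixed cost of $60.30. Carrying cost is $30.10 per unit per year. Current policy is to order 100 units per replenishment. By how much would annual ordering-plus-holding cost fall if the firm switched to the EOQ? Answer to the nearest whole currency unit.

Annual demand D = 3,550 × 12 = 42,600.
EOQ = √(2DS/H) = √(2 × 42,600 × 60.3 / 30.1) ≈ 413.14.
Cost at Q* = (D/Q*)S + (Q*/2)H = √(2DSH) ≈ $12,435.46.
Cost at Q = 100: (42,600/100)×60.3 + (100/2)×30.1 = $25,687.80 + $1,505.00 = $27,192.80.
Excess = $27,192.80 − $12,435.46 = $14,757.34.

Extra cost ≈ $14,757 per year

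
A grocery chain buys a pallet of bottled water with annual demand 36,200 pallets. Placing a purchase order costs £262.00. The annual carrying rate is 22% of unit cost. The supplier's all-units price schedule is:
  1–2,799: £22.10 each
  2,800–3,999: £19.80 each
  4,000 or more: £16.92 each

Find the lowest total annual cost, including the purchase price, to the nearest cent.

TC* ≈ £622,319.90

Holding cost per unit per year at price C is H = 0.22·C.
For each price level, check whether its EOQ is feasible; otherwise the best quantity at that price is the breakpoint.
EOQ at £22.10 = 1975.2 (feasible in tier 1): TC = 36,200×£22.10 + (36,200/1975.2)×262 + (1975.2/2)×0.22×£22.10 = £809,623.45.
EOQ at £19.80 = 2086.8 < 2800, so use break Q=2800: TC = 36,200×£19.80 + (36,200/2800.0)×262 + (2800.0/2)×0.22×£19.80 = £726,245.69.
EOQ at £16.92 = 2257.4 < 4000, so use break Q=4000: TC = 36,200×£16.92 + (36,200/4000.0)×262 + (4000.0/2)×0.22×£16.92 = £622,319.90.
Lowest total cost among the candidates is at Q = 4000.0.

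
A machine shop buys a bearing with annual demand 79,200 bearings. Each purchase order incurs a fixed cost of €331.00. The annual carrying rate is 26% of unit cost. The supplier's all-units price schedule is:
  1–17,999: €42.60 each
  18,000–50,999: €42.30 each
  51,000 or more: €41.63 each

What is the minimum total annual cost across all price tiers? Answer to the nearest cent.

Holding cost per unit per year at price C is H = 0.26·C.
Candidates are each tier's EOQ (if it falls in that tier) and each price-break quantity.
EOQ at €42.60 = 2175.7 (feasible in tier 1): TC = 79,200×€42.60 + (79,200/2175.7)×331 + (2175.7/2)×0.26×€42.60 = €3,398,018.11.
EOQ at €42.30 = 2183.4 < 18000, so use break Q=18000: TC = 79,200×€42.30 + (79,200/18000.0)×331 + (18000.0/2)×0.26×€42.30 = €3,450,598.40.
EOQ at €41.63 = 2200.9 < 51000, so use break Q=51000: TC = 79,200×€41.63 + (79,200/51000.0)×331 + (51000.0/2)×0.26×€41.63 = €3,573,616.92.
Lowest total cost among the candidates is at Q = 2175.7.

TC* ≈ €3,398,018.11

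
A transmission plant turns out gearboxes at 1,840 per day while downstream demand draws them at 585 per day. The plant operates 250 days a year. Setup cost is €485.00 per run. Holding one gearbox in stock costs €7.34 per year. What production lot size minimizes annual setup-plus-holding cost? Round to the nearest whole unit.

Q* ≈ 5,323 gearboxes

Annual demand D = 585 × 250 = 146,250.
Production build-up factor (1 − d/p) = 1 − 585/1,840 = 0.6821.
Q* = √(2DS / (H(1 − d/p))) = √(2 × 146,250 × 485 / (7.34 × 0.6821)).
= √(141,862,500 / 5.0064) ≈ 5323.200.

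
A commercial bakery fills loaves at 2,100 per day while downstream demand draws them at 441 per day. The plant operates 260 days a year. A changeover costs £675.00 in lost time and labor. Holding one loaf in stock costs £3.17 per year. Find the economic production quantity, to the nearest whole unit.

Q* ≈ 7,862 loaves

Annual demand D = 441 × 260 = 114,660.
Production build-up factor (1 − d/p) = 1 − 441/2,100 = 0.7900.
Q* = √(2DS / (H(1 − d/p))) = √(2 × 114,660 × 675 / (3.17 × 0.7900)).
= √(154,791,000 / 2.5043) ≈ 7861.939.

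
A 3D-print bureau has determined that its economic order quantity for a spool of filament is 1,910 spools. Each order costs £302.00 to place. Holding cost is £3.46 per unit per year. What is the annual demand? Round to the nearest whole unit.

Squaring Q* = √(2DS/H) gives Q*² = 2DS/H.
From Q* = √(2DS/H): D = Q*²H / (2S) = 1,910² × 3.46 / (2 × 302) = 20898.056.

D ≈ 20,898 spools per year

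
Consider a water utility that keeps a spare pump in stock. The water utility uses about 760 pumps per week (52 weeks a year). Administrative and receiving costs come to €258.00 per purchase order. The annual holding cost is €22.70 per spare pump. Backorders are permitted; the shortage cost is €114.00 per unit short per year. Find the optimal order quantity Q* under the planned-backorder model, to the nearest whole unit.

Q* ≈ 1,038 pumps

Annual demand D = 760 × 52 = 39,520.
With planned backorders, Q* = √(2DS/H) · √((H+B)/B).
√(2DS/H) = √(2 × 39,520 × 258 / 22.7) = 947.808.
√((H+B)/B) = √((22.7+114)/114) = 1.0950.
Q* ≈ 1037.892.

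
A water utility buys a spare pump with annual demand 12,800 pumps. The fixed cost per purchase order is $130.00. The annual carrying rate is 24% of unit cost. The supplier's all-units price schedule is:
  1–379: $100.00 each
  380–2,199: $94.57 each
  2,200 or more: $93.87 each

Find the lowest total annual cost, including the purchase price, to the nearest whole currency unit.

TC* ≈ $1,219,187

Holding cost per unit per year at price C is H = 0.24·C.
For each price level, check whether its EOQ is feasible; otherwise the best quantity at that price is the breakpoint.
EOQ at $100.00 = 372.4 (feasible in tier 1): TC = 12,800×$100.00 + (12,800/372.4)×130 + (372.4/2)×0.24×$100.00 = $1,288,937.11.
EOQ at $94.57 = 382.9 (feasible in tier 2): TC = 12,800×$94.57 + (12,800/382.9)×130 + (382.9/2)×0.24×$94.57 = $1,219,187.08.
EOQ at $93.87 = 384.3 < 2200, so use break Q=2200: TC = 12,800×$93.87 + (12,800/2200.0)×130 + (2200.0/2)×0.24×$93.87 = $1,227,074.04.
Lowest total cost among the candidates is at Q = 382.9.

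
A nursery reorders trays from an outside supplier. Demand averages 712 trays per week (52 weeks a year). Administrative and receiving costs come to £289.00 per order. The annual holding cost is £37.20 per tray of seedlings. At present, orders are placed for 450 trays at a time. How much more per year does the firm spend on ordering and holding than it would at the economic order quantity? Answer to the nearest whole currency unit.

Extra cost ≈ £3,933 per year

Annual demand D = 712 × 52 = 37,024.
EOQ = √(2DS/H) = √(2 × 37,024 × 289 / 37.2) ≈ 758.46.
Cost at Q* = (D/Q*)S + (Q*/2)H = √(2DSH) ≈ £28,214.81.
Cost at Q = 450: (37,024/450)×289 + (450/2)×37.2 = £23,777.64 + £8,370.00 = £32,147.64.
Excess = £32,147.64 − £28,214.81 = £3,932.83.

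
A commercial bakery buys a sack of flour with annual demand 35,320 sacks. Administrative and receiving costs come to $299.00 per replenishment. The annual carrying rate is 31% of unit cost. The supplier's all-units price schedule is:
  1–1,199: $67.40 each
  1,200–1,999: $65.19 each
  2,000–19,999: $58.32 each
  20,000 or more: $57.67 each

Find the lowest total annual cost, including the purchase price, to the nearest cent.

Holding cost per unit per year at price C is H = 0.31·C.
Candidates are each tier's EOQ (if it falls in that tier) and each price-break quantity.
EOQ at $67.40 = 1005.4 (feasible in tier 1): TC = 35,320×$67.40 + (35,320/1005.4)×299 + (1005.4/2)×0.31×$67.40 = $2,401,575.37.
EOQ at $65.19 = 1022.3 < 1200, so use break Q=1200: TC = 35,320×$65.19 + (35,320/1200.0)×299 + (1200.0/2)×0.31×$65.19 = $2,323,436.71.
EOQ at $58.32 = 1080.9 < 2000, so use break Q=2000: TC = 35,320×$58.32 + (35,320/2000.0)×299 + (2000.0/2)×0.31×$58.32 = $2,083,221.94.
EOQ at $57.67 = 1086.9 < 20000, so use break Q=20000: TC = 35,320×$57.67 + (35,320/20000.0)×299 + (20000.0/2)×0.31×$57.67 = $2,216,209.43.
Lowest total cost among the candidates is at Q = 2000.0.

TC* ≈ $2,083,221.94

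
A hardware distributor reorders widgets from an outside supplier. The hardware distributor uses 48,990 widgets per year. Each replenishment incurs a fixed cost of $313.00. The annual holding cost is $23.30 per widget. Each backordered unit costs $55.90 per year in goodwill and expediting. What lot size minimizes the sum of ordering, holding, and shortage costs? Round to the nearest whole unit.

Q* ≈ 1,366 widgets

With planned backorders, Q* = √(2DS/H) · √((H+B)/B).
√(2DS/H) = √(2 × 48,990 × 313 / 23.3) = 1147.263.
√((H+B)/B) = √((23.3+55.9)/55.9) = 1.1903.
Q* ≈ 1365.588.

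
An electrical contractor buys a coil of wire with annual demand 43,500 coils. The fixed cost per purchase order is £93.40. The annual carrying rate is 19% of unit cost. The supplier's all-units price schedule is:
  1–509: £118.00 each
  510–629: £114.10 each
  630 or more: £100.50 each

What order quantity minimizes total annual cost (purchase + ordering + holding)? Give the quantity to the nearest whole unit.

Holding cost per unit per year at price C is H = 0.19·C.
Candidates are each tier's EOQ (if it falls in that tier) and each price-break quantity.
Tier 1 (£118.00): EOQ = 602.0 exceeds tier's upper bound 509, so this tier is dominated.
EOQ at £114.10 = 612.2 (feasible in tier 2): TC = 43,500×£114.10 + (43,500/612.2)×93.4 + (612.2/2)×0.19×£114.10 = £4,976,622.50.
EOQ at £100.50 = 652.3 (feasible in tier 3): TC = 43,500×£100.50 + (43,500/652.3)×93.4 + (652.3/2)×0.19×£100.50 = £4,384,206.41.
Lowest total cost is £4,384,206.41 at Q = 652.3.

Q* ≈ 652 coils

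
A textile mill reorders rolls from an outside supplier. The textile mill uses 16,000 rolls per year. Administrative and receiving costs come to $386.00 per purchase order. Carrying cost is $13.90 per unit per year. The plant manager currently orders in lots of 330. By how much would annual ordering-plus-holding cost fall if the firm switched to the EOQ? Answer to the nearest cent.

EOQ = √(2DS/H) = √(2 × 16,000 × 386 / 13.9) ≈ 942.67.
Cost at Q* = (D/Q*)S + (Q*/2)H = √(2DSH) ≈ $13,103.16.
Cost at Q = 330: (16,000/330)×386 + (330/2)×13.9 = $18,715.15 + $2,293.50 = $21,008.65.
Excess = $21,008.65 − $13,103.16 = $7,905.49.

Extra cost ≈ $7,905.49 per year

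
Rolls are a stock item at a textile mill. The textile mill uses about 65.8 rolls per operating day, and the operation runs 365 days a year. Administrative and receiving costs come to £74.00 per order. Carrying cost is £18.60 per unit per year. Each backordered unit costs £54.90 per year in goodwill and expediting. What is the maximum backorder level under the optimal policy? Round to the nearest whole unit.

S* ≈ 128 rolls

Annual demand D = 65.8 × 365 = 24,017.
With planned backorders, Q* = √(2DS/H) · √((H+B)/B).
√(2DS/H) = √(2 × 24,017 × 74 / 18.6) = 437.153.
√((H+B)/B) = √((18.6+54.9)/54.9) = 1.1571.
Q* ≈ 505.814.
S* = Q* · H/(H+B) = 505.814 × 18.6/73.5 ≈ 128.002.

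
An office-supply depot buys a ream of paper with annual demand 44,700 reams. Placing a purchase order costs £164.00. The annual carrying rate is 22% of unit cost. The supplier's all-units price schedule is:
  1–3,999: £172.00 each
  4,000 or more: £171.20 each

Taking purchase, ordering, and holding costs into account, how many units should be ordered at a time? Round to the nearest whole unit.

Holding cost per unit per year at price C is H = 0.22·C.
Evaluate total cost at each tier's feasible EOQ or, if the EOQ is below the tier, at the tier's minimum quantity.
EOQ at £172.00 = 622.5 (feasible in tier 1): TC = 44,700×£172.00 + (44,700/622.5)×164 + (622.5/2)×0.22×£172.00 = £7,711,954.09.
EOQ at £171.20 = 623.9 < 4000, so use break Q=4000: TC = 44,700×£171.20 + (44,700/4000.0)×164 + (4000.0/2)×0.22×£171.20 = £7,729,800.70.
Lowest total cost is £7,711,954.09 at Q = 622.5.

Q* ≈ 622 reams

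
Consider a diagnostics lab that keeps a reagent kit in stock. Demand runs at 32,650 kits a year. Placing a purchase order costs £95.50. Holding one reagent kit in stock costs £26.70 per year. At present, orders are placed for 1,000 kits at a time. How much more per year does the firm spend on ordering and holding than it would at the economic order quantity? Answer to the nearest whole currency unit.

Extra cost ≈ £3,564 per year

EOQ = √(2DS/H) = √(2 × 32,650 × 95.5 / 26.7) ≈ 483.28.
Cost at Q* = (D/Q*)S + (Q*/2)H = √(2DSH) ≈ £12,903.69.
Cost at Q = 1,000: (32,650/1,000)×95.5 + (1,000/2)×26.7 = £3,118.07 + £13,350.00 = £16,468.08.
Excess = £16,468.08 − £12,903.69 = £3,564.39.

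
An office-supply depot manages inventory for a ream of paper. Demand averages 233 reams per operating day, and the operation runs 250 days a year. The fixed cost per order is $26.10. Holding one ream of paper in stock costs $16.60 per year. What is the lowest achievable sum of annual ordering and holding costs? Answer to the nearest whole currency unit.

Annual demand D = 233 × 250 = 58,250.
EOQ = √(2DS/H) = √(2 × 58,250 × 26.1 / 16.6) ≈ 427.99.
At Q*, ordering cost (D/Q*)S equals holding cost (Q*/2)H, each = √(DSH/2).
Minimum total = √(2DSH) = √(2 × 58,250 × 26.1 × 16.6) ≈ 7104.561.

TC* ≈ $7,105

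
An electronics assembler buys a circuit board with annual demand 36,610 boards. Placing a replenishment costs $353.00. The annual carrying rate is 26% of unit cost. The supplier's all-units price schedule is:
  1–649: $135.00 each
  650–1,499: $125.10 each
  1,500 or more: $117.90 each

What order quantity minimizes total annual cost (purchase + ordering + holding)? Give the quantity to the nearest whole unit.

Holding cost per unit per year at price C is H = 0.26·C.
For each price level, check whether its EOQ is feasible; otherwise the best quantity at that price is the breakpoint.
Tier 1 ($135.00): EOQ = 858.1 exceeds tier's upper bound 649, so this tier is dominated.
EOQ at $125.10 = 891.4 (feasible in tier 2): TC = 36,610×$125.10 + (36,610/891.4)×353 + (891.4/2)×0.26×$125.10 = $4,608,905.63.
EOQ at $117.90 = 918.2 < 1500, so use break Q=1500: TC = 36,610×$117.90 + (36,610/1500.0)×353 + (1500.0/2)×0.26×$117.90 = $4,347,925.05.
Lowest total cost is $4,347,925.05 at Q = 1500.0.

Q* ≈ 1,500 boards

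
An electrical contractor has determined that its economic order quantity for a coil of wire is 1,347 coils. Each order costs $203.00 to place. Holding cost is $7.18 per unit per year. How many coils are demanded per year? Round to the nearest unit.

The basic EOQ model gives Q* = √(2DS/H); rearrange for the unknown.
From Q* = √(2DS/H): D = Q*²H / (2S) = 1,347² × 7.18 / (2 × 203) = 32087.332.

D ≈ 32,087 coils per year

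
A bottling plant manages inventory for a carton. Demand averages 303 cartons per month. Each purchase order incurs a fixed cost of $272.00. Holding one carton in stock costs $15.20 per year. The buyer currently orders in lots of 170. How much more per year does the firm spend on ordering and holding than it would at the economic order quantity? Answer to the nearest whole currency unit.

Extra cost ≈ $1,626 per year

Annual demand D = 303 × 12 = 3,636.
EOQ = √(2DS/H) = √(2 × 3,636 × 272 / 15.2) ≈ 360.74.
Cost at Q* = (D/Q*)S + (Q*/2)H = √(2DSH) ≈ $5,483.19.
Cost at Q = 170: (3,636/170)×272 + (170/2)×15.2 = $5,817.60 + $1,292.00 = $7,109.60.
Excess = $7,109.60 − $5,483.19 = $1,626.41.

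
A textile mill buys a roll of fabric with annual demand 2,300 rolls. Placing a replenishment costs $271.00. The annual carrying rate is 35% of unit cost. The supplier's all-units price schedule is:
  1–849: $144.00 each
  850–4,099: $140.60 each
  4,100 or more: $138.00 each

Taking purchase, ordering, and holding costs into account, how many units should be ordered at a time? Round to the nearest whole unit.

Q* ≈ 157 rolls

Holding cost per unit per year at price C is H = 0.35·C.
Evaluate total cost at each tier's feasible EOQ or, if the EOQ is below the tier, at the tier's minimum quantity.
EOQ at $144.00 = 157.3 (feasible in tier 1): TC = 2,300×$144.00 + (2,300/157.3)×271 + (157.3/2)×0.35×$144.00 = $339,126.45.
EOQ at $140.60 = 159.2 < 850, so use break Q=850: TC = 2,300×$140.60 + (2,300/850.0)×271 + (850.0/2)×0.35×$140.60 = $345,027.54.
EOQ at $138.00 = 160.7 < 4100, so use break Q=4100: TC = 2,300×$138.00 + (2,300/4100.0)×271 + (4100.0/2)×0.35×$138.00 = $416,567.02.
Lowest total cost is $339,126.45 at Q = 157.3.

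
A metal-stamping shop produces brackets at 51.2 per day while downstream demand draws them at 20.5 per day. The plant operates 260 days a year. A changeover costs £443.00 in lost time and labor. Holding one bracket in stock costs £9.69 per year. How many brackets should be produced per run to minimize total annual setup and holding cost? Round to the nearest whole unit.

Annual demand D = 20.5 × 260 = 5,330.
Production build-up factor (1 − d/p) = 1 − 20.5/51.2 = 0.5996.
Q* = √(2DS / (H(1 − d/p))) = √(2 × 5,330 × 443 / (9.69 × 0.5996)).
= √(4,722,380 / 5.8102) ≈ 901.539.

Q* ≈ 902 brackets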